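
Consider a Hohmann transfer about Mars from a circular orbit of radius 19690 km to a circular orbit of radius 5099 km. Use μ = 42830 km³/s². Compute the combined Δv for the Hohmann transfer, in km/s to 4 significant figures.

Semi-major axis of the transfer orbit: a_t = (19690 + 5099)/2 = 12394.5 km.
Circular speed at r₁: v₁ = √(μ/r₁) = √(42830/19690) = 1.4749 km/s.
Transfer-orbit speed at r₁ (v² = μ(2/r − 1/a)): v_a = √[μ(2/r₁ − 1/a_t)] = 0.94597 km/s.
First burn Δv₁ = |v_a − v₁| = 0.5289 km/s.
At r₂, v₂ = √(μ/r₂) = 2.8982 km/s.
Transfer-orbit speed at r₂: v_p = √[μ(2/r₂ − 1/a_t)] = 3.6529 km/s.
Second burn Δv₂ = |v₂ − v_p| = 0.7547 km/s.
Total Δv = Δv₁ + Δv₂ = 1.284 km/s.

Δv = 1.284 km/s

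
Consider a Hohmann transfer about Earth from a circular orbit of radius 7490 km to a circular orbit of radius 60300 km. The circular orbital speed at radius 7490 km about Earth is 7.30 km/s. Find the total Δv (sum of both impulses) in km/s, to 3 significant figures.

Δv = 3.80 km/s

From the circular-orbit relation v² = μ/r at r = 7490 km: μ = v²r = (7.30)² × 7490 = 3.99142×10^5 km³/s².
Semi-major axis of the transfer orbit: a_t = (7490 + 60300)/2 = 33895 km.
At r₁ the circular-orbit speed is v₁ = √(μ/r₁) = 7.300 km/s.
On the transfer ellipse at r₁, v² = μ(2/r − 1/a) gives v_p = √[μ(2/r₁ − 1/a_t)] = 9.737 km/s.
First burn Δv₁ = |v_p − v₁| = 2.437 km/s.
Circular speed at r₂: v₂ = √(μ/r₂) = 2.5728 km/s.
Transfer-orbit speed at r₂: v_a = √[μ(2/r₂ − 1/a_t)] = 1.2094 km/s.
Second burn Δv₂ = |v₂ − v_a| = 1.363 km/s.
Total Δv = Δv₁ + Δv₂ = 3.800 km/s.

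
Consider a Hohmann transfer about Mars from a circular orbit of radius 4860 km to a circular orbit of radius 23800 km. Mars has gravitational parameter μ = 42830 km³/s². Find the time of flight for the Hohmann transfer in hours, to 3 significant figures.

Semi-major axis of the transfer orbit: a_t = (4860 + 23800)/2 = 14330 km.
Half the transfer-orbit period gives t = π√(a_t³/μ) = 26040 s.
Converting: 26040 s ÷ 3600 s/hour = 7.23 hours.

t = 7.23 hours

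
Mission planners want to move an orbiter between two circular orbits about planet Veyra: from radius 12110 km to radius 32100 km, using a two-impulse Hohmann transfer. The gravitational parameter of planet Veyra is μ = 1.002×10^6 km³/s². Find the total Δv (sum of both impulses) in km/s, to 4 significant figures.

Δv = 3.317 km/s

Transfer-ellipse semi-major axis a_t = (r₁ + r₂)/2 = (12110 + 32100)/2 = 22105 km.
At r₁ the circular-orbit speed is v₁ = √(μ/r₁) = 9.0962 km/s.
On the transfer ellipse at r₁, v² = μ(2/r − 1/a) gives v_p = √[μ(2/r₁ − 1/a_t)] = 10.961 km/s.
First burn Δv₁ = |v_p − v₁| = 1.865 km/s.
At r₂, v₂ = √(μ/r₂) = 5.587 km/s.
Transfer-orbit speed at r₂: v_a = √[μ(2/r₂ − 1/a_t)] = 4.135 km/s.
Second burn Δv₂ = |v₂ − v_a| = 1.452 km/s.
Δv = Δv₁ + Δv₂ = 1.865 + 1.452 = 3.317 km/s.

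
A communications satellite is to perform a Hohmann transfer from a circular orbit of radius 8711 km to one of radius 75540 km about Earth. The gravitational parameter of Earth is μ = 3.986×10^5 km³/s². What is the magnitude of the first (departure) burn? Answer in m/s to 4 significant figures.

Δv₁ = 2294 m/s

Semi-major axis of the transfer orbit: a_t = (8711 + 75540)/2 = 42125.5 km.
On the circular orbit at r = 8711 km, v_c = √(μ/r) = 6.764 km/s.
Vis-viva on the transfer ellipse at r = 8711 km gives v_t = √[μ(2/r − 1/a_t)] = 9.058 km/s.
Δv₁ = |v_t − v_c| = |9.058 − 6.764| = 2.294 km/s.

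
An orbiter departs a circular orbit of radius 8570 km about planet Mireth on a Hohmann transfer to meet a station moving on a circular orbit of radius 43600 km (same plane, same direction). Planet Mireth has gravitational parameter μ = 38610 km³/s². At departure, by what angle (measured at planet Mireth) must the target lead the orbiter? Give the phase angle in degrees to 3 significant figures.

The Hohmann ellipse has a_t = (r₁ + r₂)/2 = 26085 km.
The half-period of the transfer ellipse is t = π√(a_t³/μ) = 67358 s.
The target's mean motion on its circular orbit is ω₂ = √(μ/r₂³) = 2.1583×10^-5 rad/s.
Angle swept by the target during transfer: ω₂·t = 1.4538 rad = 83.30°.
Arrival is 180° from departure on the ellipse, so φ = 180° − 83.30° = 96.7°.

φ = 96.7°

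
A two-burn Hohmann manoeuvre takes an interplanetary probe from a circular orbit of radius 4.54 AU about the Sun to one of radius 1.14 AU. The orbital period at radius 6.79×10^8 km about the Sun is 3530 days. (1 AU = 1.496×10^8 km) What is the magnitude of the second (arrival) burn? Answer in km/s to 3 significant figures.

From Kepler's third law T² = 4π²r³/μ at r = 6.79×10^8 km, T = 3530 days = 3530 × 86400 s = 3.04992×10^8 s: μ = 4π²r³/T² = 1.32859×10^11 km³/s².
In km: r₁ = 4.54 × 1.496×10^8 = 6.79184×10^8 km; r₂ = 1.14 × 1.496×10^8 = 1.70544×10^8 km.
The Hohmann ellipse has a_t = (r₁ + r₂)/2 = 4.24864×10^8 km.
Circular speed at r = 1.70544×10^8 km: v_c = √(μ/r) = 27.9112 km/s.
Transfer-orbit speed at the same r (vis-viva, a = a_t): v_t = √[μ(2/r − 1/a_t)] = 35.2896 km/s.
Δv₂ = |v_t − v_c| = |35.2896 − 27.9112| = 7.378 km/s.

Δv₂ = 7.38 km/s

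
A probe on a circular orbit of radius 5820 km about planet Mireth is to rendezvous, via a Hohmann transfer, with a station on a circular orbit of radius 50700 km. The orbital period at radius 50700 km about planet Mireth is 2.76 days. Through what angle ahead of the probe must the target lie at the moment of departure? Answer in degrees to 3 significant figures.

From Kepler's third law T² = 4π²r³/μ at r = 50700 km, T = 2.76 days = 2.76 × 86400 s = 2.38464×10^5 s: μ = 4π²r³/T² = 90477.0 km³/s².
The Hohmann ellipse has a_t = (r₁ + r₂)/2 = 28260 km.
Transfer time t = π√(a_t³/μ) = 49618 s.
The target's mean motion on its circular orbit is ω₂ = √(μ/r₂³) = 2.6349×10^-5 rad/s.
Angle swept by the target during transfer: ω₂·t = 1.3074 rad = 74.91°.
The probe traverses 180° on the transfer ellipse, so the target must lead by 180° − 74.91° = 105°.

φ = 105°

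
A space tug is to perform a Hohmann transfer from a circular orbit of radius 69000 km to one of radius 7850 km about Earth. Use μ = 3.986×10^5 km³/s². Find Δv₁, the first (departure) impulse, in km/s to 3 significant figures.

Δv₁ = 1.32 km/s

The Hohmann ellipse has a_t = (r₁ + r₂)/2 = 38425 km.
Circular speed at r = 69000 km: v_c = √(μ/r) = 2.403 km/s.
Transfer-orbit speed at the same r (vis-viva, a = a_t): v_t = √[μ(2/r − 1/a_t)] = 1.086 km/s.
Δv₁ = |v_t − v_c| = |1.086 − 2.403| = 1.317 km/s.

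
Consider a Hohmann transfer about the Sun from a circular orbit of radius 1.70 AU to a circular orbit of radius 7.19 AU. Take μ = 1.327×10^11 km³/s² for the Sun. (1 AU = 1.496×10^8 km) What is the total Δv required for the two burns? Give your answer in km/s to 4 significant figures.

In km: r₁ = 1.70 × 1.496×10^8 = 2.5432×10^8 km; r₂ = 7.19 × 1.496×10^8 = 1.075624×10^9 km.
The Hohmann ellipse has a_t = (r₁ + r₂)/2 = 6.64972×10^8 km.
Circular speed at r₁: v₁ = √(μ/r₁) = √(1.327×10^11/2.5432×10^8) = 22.843 km/s.
Transfer-orbit speed at r₁ (v² = μ(2/r − 1/a)): v_p = √[μ(2/r₁ − 1/a_t)] = 29.052 km/s.
First burn Δv₁ = |v_p − v₁| = 6.209 km/s.
Circular speed at r₂: v₂ = √(μ/r₂) = 11.107 km/s.
Transfer-orbit speed at r₂: v_a = √[μ(2/r₂ − 1/a_t)] = 6.8690 km/s.
Second burn Δv₂ = |v₂ − v_a| = 4.238 km/s.
Δv = Δv₁ + Δv₂ = 6.209 + 4.238 = 10.45 km/s.

Δv = 10.45 km/s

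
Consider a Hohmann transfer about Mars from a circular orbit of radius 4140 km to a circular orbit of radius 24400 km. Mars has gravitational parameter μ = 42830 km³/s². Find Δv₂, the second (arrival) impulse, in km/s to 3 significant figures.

Semi-major axis of the transfer orbit: a_t = (4140 + 24400)/2 = 14270 km.
On the circular orbit at r = 24400 km, v_c = √(μ/r) = 1.3249 km/s.
Vis-viva on the transfer ellipse at r = 24400 km gives v_t = √[μ(2/r − 1/a_t)] = 0.71362 km/s.
Δv₂ = |v_t − v_c| = |0.71362 − 1.3249| = 0.6113 km/s.

Δv₂ = 0.611 km/s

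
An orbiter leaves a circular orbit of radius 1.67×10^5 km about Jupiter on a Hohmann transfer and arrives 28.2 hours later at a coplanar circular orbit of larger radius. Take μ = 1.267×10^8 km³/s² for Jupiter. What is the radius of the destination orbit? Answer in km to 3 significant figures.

r₂ = 8.52×10^5 km

Transfer time t = 28.2 hours = 1.0152×10^5 s, and t = π√(a_t³/μ).
So a_t = (μ t²/π²)^(1/3) = (1.267×10^8 × (1.0152×10^5)² / π²)^(1/3) = 5.0956×10^5 km.
Since a_t = (r₁ + r₂)/2, r₂ = 2a_t − r₁ = 2×5.0956×10^5 − 1.670×10^5 = 8.5212×10^5 km.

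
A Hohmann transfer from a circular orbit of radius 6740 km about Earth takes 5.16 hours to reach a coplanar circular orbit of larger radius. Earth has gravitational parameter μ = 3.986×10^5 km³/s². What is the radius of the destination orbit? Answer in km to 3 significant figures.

r₂ = 41400 km

Transfer time t = 5.16 hours = 18576 s, and t = π√(a_t³/μ).
So a_t = (μ t²/π²)^(1/3) = (3.986×10^5 × (18576)² / π²)^(1/3) = 24065 km.
Since a_t = (r₁ + r₂)/2, r₂ = 2a_t − r₁ = 2×24065 − 6740 = 41390 km.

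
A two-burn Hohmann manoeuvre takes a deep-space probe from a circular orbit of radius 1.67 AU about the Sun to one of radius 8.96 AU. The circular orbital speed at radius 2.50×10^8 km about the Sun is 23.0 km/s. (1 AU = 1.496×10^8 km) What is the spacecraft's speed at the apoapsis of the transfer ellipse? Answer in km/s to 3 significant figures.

From the circular-orbit relation v² = μ/r at r = 2.50×10^8 km: μ = v²r = (23.0)² × 2.50×10^8 = 1.32250×10^11 km³/s².
In km: r₁ = 1.67 × 1.496×10^8 = 2.49832×10^8 km; r₂ = 8.96 × 1.496×10^8 = 1.340416×10^9 km.
The Hohmann ellipse has a_t = (r₁ + r₂)/2 = 7.95124×10^8 km.
At apoapsis, r = 1.340416×10^9 km.
Vis-viva: v = √[μ(2/r − 1/a_t)] = √[1.32250×10^11 × (2/1.340416×10^9 − 1/7.95124×10^8)] = 5.568 km/s.

v = 5.57 km/s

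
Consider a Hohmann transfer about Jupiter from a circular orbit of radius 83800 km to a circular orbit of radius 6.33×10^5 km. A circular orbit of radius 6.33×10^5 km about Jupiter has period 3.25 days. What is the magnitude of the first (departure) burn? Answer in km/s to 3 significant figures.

Δv₁ = 12.8 km/s

From Kepler's third law T² = 4π²r³/μ at r = 6.33×10^5 km, T = 3.25 days = 3.25 × 86400 s = 2.808×10^5 s: μ = 4π²r³/T² = 1.26992×10^8 km³/s².
Semi-major axis of the transfer orbit: a_t = (83800 + 6.330×10^5)/2 = 3.584×10^5 km.
Circular speed at r = 83800 km: v_c = √(μ/r) = 38.928 km/s.
Vis-viva on the transfer ellipse at r = 83800 km gives v_t = √[μ(2/r − 1/a_t)] = 51.735 km/s.
Δv₁ = |v_t − v_c| = |51.735 − 38.928| = 12.81 km/s.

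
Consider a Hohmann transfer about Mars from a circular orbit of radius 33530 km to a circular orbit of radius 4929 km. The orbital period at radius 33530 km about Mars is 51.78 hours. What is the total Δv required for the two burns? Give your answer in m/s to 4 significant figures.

Δv = 1503 m/s

From Kepler's third law T² = 4π²r³/μ at r = 33530 km, T = 51.78 hours = 51.78 × 3600 s = 1.86408×10^5 s: μ = 4π²r³/T² = 42828.3 km³/s².
The Hohmann ellipse has a_t = (r₁ + r₂)/2 = 19229.5 km.
Circular speed at r₁: v₁ = √(μ/r₁) = √(42828.3/33530) = 1.1302 km/s.
On the transfer ellipse at r₁, vis-viva gives v_a = √[μ(2/r₁ − 1/a_t)] = 0.57220 km/s.
First burn Δv₁ = |v_a − v₁| = 0.5580 km/s.
Circular speed at r₂: v₂ = √(μ/r₂) = 2.9477 km/s.
Transfer-orbit speed at r₂: v_p = √[μ(2/r₂ − 1/a_t)] = 3.8924 km/s.
Second burn Δv₂ = |v₂ − v_p| = 0.9447 km/s.
Total Δv = Δv₁ + Δv₂ = 1.503 km/s.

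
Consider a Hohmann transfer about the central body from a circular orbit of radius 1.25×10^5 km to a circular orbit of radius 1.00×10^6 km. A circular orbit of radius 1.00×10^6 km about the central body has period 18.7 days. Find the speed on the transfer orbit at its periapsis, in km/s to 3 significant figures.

From Kepler's third law T² = 4π²r³/μ at r = 1.00×10^6 km, T = 18.7 days = 18.7 × 86400 s = 1.61568×10^6 s: μ = 4π²r³/T² = 1.51234×10^7 km³/s².
Transfer-ellipse semi-major axis a_t = (r₁ + r₂)/2 = (1.250×10^5 + 1.000×10^6)/2 = 5.625×10^5 km.
The periapsis of the transfer ellipse is at r = 1.250×10^5 km.
Vis-viva: v = √[μ(2/r − 1/a_t)] = √[1.51234×10^7 × (2/1.250×10^5 − 1/5.625×10^5)] = 14.67 km/s.

v = 14.7 km/s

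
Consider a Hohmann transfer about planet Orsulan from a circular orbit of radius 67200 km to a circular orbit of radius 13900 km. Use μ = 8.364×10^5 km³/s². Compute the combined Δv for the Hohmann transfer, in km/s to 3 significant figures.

The Hohmann ellipse has a_t = (r₁ + r₂)/2 = 40550 km.
At r₁ the circular-orbit speed is v₁ = √(μ/r₁) = 3.528 km/s.
On the transfer ellipse at r₁, vis-viva equation gives v_a = √[μ(2/r₁ − 1/a_t)] = 2.066 km/s.
First burn Δv₁ = |v_a − v₁| = 1.462 km/s.
At r₂, v₂ = √(μ/r₂) = 7.757 km/s.
Transfer-orbit speed at r₂: v_p = √[μ(2/r₂ − 1/a_t)] = 9.986 km/s.
Second burn Δv₂ = |v₂ − v_p| = 2.229 km/s.
Δv = Δv₁ + Δv₂ = 1.462 + 2.229 = 3.691 km/s.

Δv = 3.69 km/s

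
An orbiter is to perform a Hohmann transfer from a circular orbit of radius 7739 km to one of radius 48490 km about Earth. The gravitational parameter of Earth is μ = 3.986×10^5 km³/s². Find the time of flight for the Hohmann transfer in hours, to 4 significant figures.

t = 6.516 hours

Semi-major axis of the transfer orbit: a_t = (7739 + 48490)/2 = 28114.5 km.
By Kepler's third law the transfer-orbit period is T = 2π√(a_t³/μ), so t = T/2 = 23457 s.
Converting: 23457 s ÷ 3600 s/hour = 6.516 hours.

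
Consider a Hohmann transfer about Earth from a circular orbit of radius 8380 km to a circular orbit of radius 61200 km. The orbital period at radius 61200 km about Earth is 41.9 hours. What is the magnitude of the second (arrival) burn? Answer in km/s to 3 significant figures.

From Kepler's third law T² = 4π²r³/μ at r = 61200 km, T = 41.9 hours = 41.9 × 3600 s = 1.5084×10^5 s: μ = 4π²r³/T² = 3.97723×10^5 km³/s².
Semi-major axis of the transfer orbit: a_t = (8380 + 61200)/2 = 34790 km.
Circular speed at r = 61200 km: v_c = √(μ/r) = 2.549 km/s.
Transfer-orbit speed at the same r (vis-viva, a = a_t): v_t = √[μ(2/r − 1/a_t)] = 1.251 km/s.
Δv₂ = |v_t − v_c| = |1.251 − 2.549| = 1.298 km/s.

Δv₂ = 1.30 km/s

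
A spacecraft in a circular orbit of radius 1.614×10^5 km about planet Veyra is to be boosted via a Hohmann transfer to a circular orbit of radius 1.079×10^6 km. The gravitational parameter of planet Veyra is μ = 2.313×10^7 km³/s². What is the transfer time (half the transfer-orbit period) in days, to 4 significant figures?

Semi-major axis of the transfer orbit: a_t = (1.614×10^5 + 1.079×10^6)/2 = 6.202×10^5 km.
Half the transfer-orbit period gives t = π√(a_t³/μ) = 3.191×10^5 s.
Converting: 3.191×10^5 s ÷ 86400 s/day = 3.693 days.

t = 3.693 days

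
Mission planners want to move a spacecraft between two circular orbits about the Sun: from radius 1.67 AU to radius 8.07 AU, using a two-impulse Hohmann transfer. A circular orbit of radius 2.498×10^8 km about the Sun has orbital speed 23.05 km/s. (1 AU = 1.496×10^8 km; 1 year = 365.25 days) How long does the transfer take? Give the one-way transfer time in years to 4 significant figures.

t = 5.374 years

From the circular-orbit relation v² = μ/r at r = 2.498×10^8 km: μ = v²r = (23.05)² × 2.498×10^8 = 1.32719×10^11 km³/s².
In km: r₁ = 1.67 × 1.496×10^8 = 2.49832×10^8 km; r₂ = 8.07 × 1.496×10^8 = 1.207272×10^9 km.
The Hohmann ellipse has a_t = (r₁ + r₂)/2 = 7.28552×10^8 km.
Half the transfer-orbit period gives t = π√(a_t³/μ) = 1.696×10^8 s.
Converting: 1.696×10^8 s ÷ 3.15576×10^7 s/year (365.25 × 86400) = 5.374 years.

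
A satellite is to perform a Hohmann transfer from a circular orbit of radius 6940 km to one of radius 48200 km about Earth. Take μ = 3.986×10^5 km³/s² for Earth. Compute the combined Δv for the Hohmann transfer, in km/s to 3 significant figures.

The Hohmann ellipse has a_t = (r₁ + r₂)/2 = 27570 km.
At r₁ the circular-orbit speed is v₁ = √(μ/r₁) = 7.5786 km/s.
Transfer-orbit speed at r₁ (vis-viva): v_p = √[μ(2/r₁ − 1/a_t)] = 10.021 km/s.
First burn Δv₁ = |v_p − v₁| = 2.442 km/s.
Circular speed at r₂: v₂ = √(μ/r₂) = 2.876 km/s.
Transfer-orbit speed at r₂: v_a = √[μ(2/r₂ − 1/a_t)] = 1.443 km/s.
Second burn Δv₂ = |v₂ − v_a| = 1.433 km/s.
Total Δv = Δv₁ + Δv₂ = 3.875 km/s.

Δv = 3.87 km/s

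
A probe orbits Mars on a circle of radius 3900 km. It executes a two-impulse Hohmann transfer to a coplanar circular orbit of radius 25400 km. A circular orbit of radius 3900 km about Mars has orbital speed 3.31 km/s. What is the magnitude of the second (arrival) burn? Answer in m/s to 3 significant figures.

From the circular-orbit relation v² = μ/r at r = 3900 km: μ = v²r = (3.31)² × 3900 = 42728.8 km³/s².
The Hohmann ellipse has a_t = (r₁ + r₂)/2 = 14650 km.
On the circular orbit at r = 25400 km, v_c = √(μ/r) = 1.297 km/s.
Transfer-orbit speed at the same r (vis-viva, a = a_t): v_t = √[μ(2/r − 1/a_t)] = 0.6692 km/s.
Δv₂ = |v_t − v_c| = |0.6692 − 1.297| = 0.6278 km/s.

Δv₂ = 628 m/s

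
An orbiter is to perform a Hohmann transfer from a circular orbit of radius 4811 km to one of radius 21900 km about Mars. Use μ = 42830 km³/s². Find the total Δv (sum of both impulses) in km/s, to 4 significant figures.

Δv = 1.396 km/s

The Hohmann ellipse has a_t = (r₁ + r₂)/2 = 13355.5 km.
Circular speed at r₁: v₁ = √(μ/r₁) = √(42830/4811) = 2.984 km/s.
Transfer-orbit speed at r₁ (vis-viva): v_p = √[μ(2/r₁ − 1/a_t)] = 3.821 km/s.
First burn Δv₁ = |v_p − v₁| = 0.8370 km/s.
Circular speed at r₂: v₂ = √(μ/r₂) = 1.39847 km/s.
Transfer-orbit speed at r₂: v_a = √[μ(2/r₂ − 1/a_t)] = 0.839343 km/s.
Second burn Δv₂ = |v₂ − v_a| = 0.5591 km/s.
Δv = Δv₁ + Δv₂ = 0.8370 + 0.5591 = 1.396 km/s.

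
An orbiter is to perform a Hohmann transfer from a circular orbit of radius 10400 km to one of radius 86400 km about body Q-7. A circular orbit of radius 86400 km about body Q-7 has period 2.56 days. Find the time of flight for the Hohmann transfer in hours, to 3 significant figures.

t = 12.9 hours

From Kepler's third law T² = 4π²r³/μ at r = 86400 km, T = 2.56 days = 2.56 × 86400 s = 2.21184×10^5 s: μ = 4π²r³/T² = 5.20467×10^5 km³/s².
The Hohmann ellipse has a_t = (r₁ + r₂)/2 = 48400 km.
Half the transfer-orbit period gives t = π√(a_t³/μ) = 46370 s.
Converting: 46370 s ÷ 3600 s/hour = 12.9 hours.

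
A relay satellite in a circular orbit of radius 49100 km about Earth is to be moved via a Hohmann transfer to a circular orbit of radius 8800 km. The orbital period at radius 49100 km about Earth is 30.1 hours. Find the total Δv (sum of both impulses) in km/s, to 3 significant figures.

From Kepler's third law T² = 4π²r³/μ at r = 49100 km, T = 30.1 hours = 30.1 × 3600 s = 1.0836×10^5 s: μ = 4π²r³/T² = 3.97985×10^5 km³/s².
Transfer-ellipse semi-major axis a_t = (r₁ + r₂)/2 = (49100 + 8800)/2 = 28950 km.
Circular speed at r₁: v₁ = √(μ/r₁) = √(3.97985×10^5/49100) = 2.847 km/s.
Transfer-orbit speed at r₁ (v² = μ(2/r − 1/a)): v_a = √[μ(2/r₁ − 1/a_t)] = 1.570 km/s.
First burn Δv₁ = |v_a − v₁| = 1.277 km/s.
At r₂, v₂ = √(μ/r₂) = 6.725 km/s.
Transfer-orbit speed at r₂: v_p = √[μ(2/r₂ − 1/a_t)] = 8.758 km/s.
Second burn Δv₂ = |v₂ − v_p| = 2.033 km/s.
Total Δv = Δv₁ + Δv₂ = 3.310 km/s.

Δv = 3.31 km/s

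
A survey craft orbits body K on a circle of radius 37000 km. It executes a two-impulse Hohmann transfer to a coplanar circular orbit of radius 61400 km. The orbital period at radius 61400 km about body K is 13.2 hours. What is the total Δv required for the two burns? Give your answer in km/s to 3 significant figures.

From Kepler's third law T² = 4π²r³/μ at r = 61400 km, T = 13.2 hours = 13.2 × 3600 s = 47520 s: μ = 4π²r³/T² = 4.04680×10^6 km³/s².
Transfer-ellipse semi-major axis a_t = (r₁ + r₂)/2 = (37000 + 61400)/2 = 49200 km.
Circular speed at r₁: v₁ = √(μ/r₁) = √(4.04680×10^6/37000) = 10.458 km/s.
On the transfer ellipse at r₁, vis-viva equation gives v_p = √[μ(2/r₁ − 1/a_t)] = 11.683 km/s.
First burn Δv₁ = |v_p − v₁| = 1.225 km/s.
Circular speed at r₂: v₂ = √(μ/r₂) = 8.118 km/s.
Transfer-orbit speed at r₂: v_a = √[μ(2/r₂ − 1/a_t)] = 7.040 km/s.
Second burn Δv₂ = |v₂ − v_a| = 1.078 km/s.
Δv = Δv₁ + Δv₂ = 1.225 + 1.078 = 2.303 km/s.

Δv = 2.30 km/s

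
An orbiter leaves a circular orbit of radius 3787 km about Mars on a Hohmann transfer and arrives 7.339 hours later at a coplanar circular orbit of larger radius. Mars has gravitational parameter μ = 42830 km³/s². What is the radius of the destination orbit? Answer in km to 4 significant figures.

r₂ = 25150 km

Transfer time t = 7.339 hours = 26420.4 s, and t = π√(a_t³/μ).
So a_t = (μ t²/π²)^(1/3) = (42830 × (26420.4)² / π²)^(1/3) = 14469 km.
Since a_t = (r₁ + r₂)/2, r₂ = 2a_t − r₁ = 2×14469 − 3787 = 25151 km.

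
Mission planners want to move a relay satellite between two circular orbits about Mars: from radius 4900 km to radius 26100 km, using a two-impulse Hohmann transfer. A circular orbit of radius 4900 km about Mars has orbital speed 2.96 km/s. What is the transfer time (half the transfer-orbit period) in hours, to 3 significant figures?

From the circular-orbit relation v² = μ/r at r = 4900 km: μ = v²r = (2.96)² × 4900 = 42931.8 km³/s².
The Hohmann ellipse has a_t = (r₁ + r₂)/2 = 15500 km.
Half the transfer-orbit period gives t = π√(a_t³/μ) = 29260 s.
Converting: 29260 s ÷ 3600 s/hour = 8.13 hours.

t = 8.13 hours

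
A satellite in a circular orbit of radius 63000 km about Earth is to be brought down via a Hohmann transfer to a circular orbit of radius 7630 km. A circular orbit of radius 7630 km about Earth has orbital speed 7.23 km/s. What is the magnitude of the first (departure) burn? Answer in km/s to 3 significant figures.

Δv₁ = 1.35 km/s

From the circular-orbit relation v² = μ/r at r = 7630 km: μ = v²r = (7.23)² × 7630 = 3.98842×10^5 km³/s².
The Hohmann ellipse has a_t = (r₁ + r₂)/2 = 35315 km.
On the circular orbit at r = 63000 km, v_c = √(μ/r) = 2.5161 km/s.
Transfer-orbit speed at the same r (vis-viva, a = a_t): v_t = √[μ(2/r − 1/a_t)] = 1.1695 km/s.
Δv₁ = |v_t − v_c| = |1.1695 − 2.5161| = 1.347 km/s.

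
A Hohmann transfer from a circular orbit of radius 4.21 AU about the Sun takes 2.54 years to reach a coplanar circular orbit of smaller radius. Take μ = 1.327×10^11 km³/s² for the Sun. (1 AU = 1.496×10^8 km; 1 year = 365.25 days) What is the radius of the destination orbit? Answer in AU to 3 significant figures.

r₂ = 1.70 AU

In km: r₁ = 4.21 × 1.496×10^8 = 6.29816×10^8 km.
Transfer time t = 2.54 years × 365.25 × 86400 s = 8.0156304×10^7 s, and t = π√(a_t³/μ).
So a_t = (μ t²/π²)^(1/3) = (1.327×10^11 × (8.0156304×10^7)² / π²)^(1/3) = 4.4206×10^8 km.
Since a_t = (r₁ + r₂)/2, r₂ = 2a_t − r₁ = 2×4.4206×10^8 − 6.29816×10^8 = 2.54304×10^8 km.
In AU: r₂ = 2.54304×10^8 / 1.496×10^8 = 1.70 AU.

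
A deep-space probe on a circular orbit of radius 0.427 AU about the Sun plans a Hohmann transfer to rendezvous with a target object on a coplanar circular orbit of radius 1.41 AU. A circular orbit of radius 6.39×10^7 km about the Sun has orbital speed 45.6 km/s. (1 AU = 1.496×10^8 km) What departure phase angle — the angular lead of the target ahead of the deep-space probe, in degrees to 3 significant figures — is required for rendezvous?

From the circular-orbit relation v² = μ/r at r = 6.39×10^7 km: μ = v²r = (45.6)² × 6.39×10^7 = 1.32871×10^11 km³/s².
In km: r₁ = 0.427 × 1.496×10^8 = 6.38792×10^7 km; r₂ = 1.41 × 1.496×10^8 = 2.10936×10^8 km.
Transfer-ellipse semi-major axis a_t = (r₁ + r₂)/2 = (6.38792×10^7 + 2.10936×10^8)/2 = 1.374076×10^8 km.
The half-period of the transfer ellipse is t = π√(a_t³/μ) = 1.388×10^7 s.
Target angular speed ω₂ = √(μ/r₂³) = 1.190×10^-7 rad/s.
Angle swept by the target during transfer: ω₂·t = 1.6517 rad = 94.64°.
Arrival is 180° from departure on the ellipse, so φ = 180° − 94.64° = 85.4°.

φ = 85.4°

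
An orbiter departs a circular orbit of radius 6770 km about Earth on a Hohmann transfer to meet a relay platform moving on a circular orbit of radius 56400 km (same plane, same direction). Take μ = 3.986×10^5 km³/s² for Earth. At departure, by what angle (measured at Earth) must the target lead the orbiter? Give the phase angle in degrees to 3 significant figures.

The Hohmann ellipse has a_t = (r₁ + r₂)/2 = 31585 km.
The half-period of the transfer ellipse is t = π√(a_t³/μ) = 27930 s.
Target angular speed ω₂ = √(μ/r₂³) = 4.714×10^-5 rad/s.
Angle swept by the target during transfer: ω₂·t = 1.3166 rad = 75.44°.
Arrival is 180° from departure on the ellipse, so φ = 180° − 75.44° = 105°.

φ = 105°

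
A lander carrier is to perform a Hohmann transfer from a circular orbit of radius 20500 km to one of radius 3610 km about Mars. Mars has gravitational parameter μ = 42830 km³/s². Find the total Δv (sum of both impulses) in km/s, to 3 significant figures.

Transfer-ellipse semi-major axis a_t = (r₁ + r₂)/2 = (20500 + 3610)/2 = 12055 km.
Circular speed at r₁: v₁ = √(μ/r₁) = √(42830/20500) = 1.44543 km/s.
Transfer-orbit speed at r₁ (vis-viva): v_a = √[μ(2/r₁ − 1/a_t)] = 0.790983 km/s.
First burn Δv₁ = |v_a − v₁| = 0.65445 km/s.
At r₂, v₂ = √(μ/r₂) = 3.44445 km/s.
Transfer-orbit speed at r₂: v_p = √[μ(2/r₂ − 1/a_t)] = 4.49173 km/s.
Second burn Δv₂ = |v₂ − v_p| = 1.0473 km/s.
Δv = Δv₁ + Δv₂ = 0.65445 + 1.0473 = 1.702 km/s.

Δv = 1.70 km/s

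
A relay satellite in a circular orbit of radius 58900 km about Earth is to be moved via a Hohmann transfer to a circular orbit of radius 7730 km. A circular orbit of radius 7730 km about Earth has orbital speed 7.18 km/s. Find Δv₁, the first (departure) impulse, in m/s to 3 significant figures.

From the circular-orbit relation v² = μ/r at r = 7730 km: μ = v²r = (7.18)² × 7730 = 3.98500×10^5 km³/s².
The Hohmann ellipse has a_t = (r₁ + r₂)/2 = 33315 km.
Circular speed at r = 58900 km: v_c = √(μ/r) = 2.601 km/s.
Vis-viva on the transfer ellipse at r = 58900 km gives v_t = √[μ(2/r − 1/a_t)] = 1.253 km/s.
Δv₁ = |v_t − v_c| = |1.253 − 2.601| = 1.348 km/s.

Δv₁ = 1350 m/s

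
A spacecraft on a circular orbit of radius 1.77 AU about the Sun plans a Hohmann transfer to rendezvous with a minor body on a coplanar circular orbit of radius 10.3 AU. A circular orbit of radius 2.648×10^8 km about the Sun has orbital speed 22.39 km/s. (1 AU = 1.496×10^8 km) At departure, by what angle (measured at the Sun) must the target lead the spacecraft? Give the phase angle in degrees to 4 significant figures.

From the circular-orbit relation v² = μ/r at r = 2.648×10^8 km: μ = v²r = (22.39)² × 2.648×10^8 = 1.32747×10^11 km³/s².
In km: r₁ = 1.77 × 1.496×10^8 = 2.64792×10^8 km; r₂ = 10.3 × 1.496×10^8 = 1.54088×10^9 km.
Transfer-ellipse semi-major axis a_t = (r₁ + r₂)/2 = (2.64792×10^8 + 1.54088×10^9)/2 = 9.02836×10^8 km.
Transfer time t = π√(a_t³/μ) = 2.339×10^8 s.
The target's mean motion on its circular orbit is ω₂ = √(μ/r₂³) = 6.024×10^-9 rad/s.
Angle swept by the target during transfer: ω₂·t = 1.409 rad = 80.73°.
Arrival is 180° from departure on the ellipse, so φ = 180° − 80.73° = 99.27°.

φ = 99.27°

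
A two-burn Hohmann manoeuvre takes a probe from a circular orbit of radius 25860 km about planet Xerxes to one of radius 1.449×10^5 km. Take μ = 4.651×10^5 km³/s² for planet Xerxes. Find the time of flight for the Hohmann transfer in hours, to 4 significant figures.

t = 31.92 hours

Semi-major axis of the transfer orbit: a_t = (25860 + 1.449×10^5)/2 = 85380 km.
Transfer time t = π√(a_t³/μ) = π√((85380)³ / 4.651×10^5) = 1.149×10^5 s.
Converting: 1.149×10^5 s ÷ 3600 s/hour = 31.92 hours.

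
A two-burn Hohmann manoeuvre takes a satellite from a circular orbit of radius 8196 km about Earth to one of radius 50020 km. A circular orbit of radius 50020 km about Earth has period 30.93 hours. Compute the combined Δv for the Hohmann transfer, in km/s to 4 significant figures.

From Kepler's third law T² = 4π²r³/μ at r = 50020 km, T = 30.93 hours = 30.93 × 3600 s = 1.11348×10^5 s: μ = 4π²r³/T² = 3.98498×10^5 km³/s².
The Hohmann ellipse has a_t = (r₁ + r₂)/2 = 29108 km.
Circular speed at r₁: v₁ = √(μ/r₁) = √(3.98498×10^5/8196) = 6.973 km/s.
Transfer-orbit speed at r₁ (v² = μ(2/r − 1/a)): v_p = √[μ(2/r₁ − 1/a_t)] = 9.141 km/s.
First burn Δv₁ = |v_p − v₁| = 2.168 km/s.
At r₂, v₂ = √(μ/r₂) = 2.823 km/s.
Transfer-orbit speed at r₂: v_a = √[μ(2/r₂ − 1/a_t)] = 1.498 km/s.
Second burn Δv₂ = |v₂ − v_a| = 1.325 km/s.
Δv = Δv₁ + Δv₂ = 2.168 + 1.325 = 3.493 km/s.

Δv = 3.493 km/s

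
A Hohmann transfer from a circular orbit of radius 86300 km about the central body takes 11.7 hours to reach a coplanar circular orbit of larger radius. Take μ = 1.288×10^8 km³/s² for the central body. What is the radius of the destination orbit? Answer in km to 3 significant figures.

r₂ = 4.84×10^5 km

Transfer time t = 11.7 hours = 42120 s, and t = π√(a_t³/μ).
So a_t = (μ t²/π²)^(1/3) = (1.288×10^8 × (42120)² / π²)^(1/3) = 2.8501×10^5 km.
Since a_t = (r₁ + r₂)/2, r₂ = 2a_t − r₁ = 2×2.8501×10^5 − 86300 = 4.8372×10^5 km.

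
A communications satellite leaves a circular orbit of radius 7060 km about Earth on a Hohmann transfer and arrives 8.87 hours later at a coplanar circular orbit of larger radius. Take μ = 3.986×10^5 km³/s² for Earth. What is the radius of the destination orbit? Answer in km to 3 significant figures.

Transfer time t = 8.87 hours = 31932 s, and t = π√(a_t³/μ).
So a_t = (μ t²/π²)^(1/3) = (3.986×10^5 × (31932)² / π²)^(1/3) = 34533 km.
Since a_t = (r₁ + r₂)/2, r₂ = 2a_t − r₁ = 2×34533 − 7060 = 62006 km.

r₂ = 62000 km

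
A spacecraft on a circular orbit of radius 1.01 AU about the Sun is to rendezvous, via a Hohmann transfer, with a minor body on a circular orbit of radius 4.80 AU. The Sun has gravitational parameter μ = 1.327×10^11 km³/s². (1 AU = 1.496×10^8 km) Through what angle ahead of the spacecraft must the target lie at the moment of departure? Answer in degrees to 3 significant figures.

In km: r₁ = 1.01 × 1.496×10^8 = 1.51096×10^8 km; r₂ = 4.80 × 1.496×10^8 = 7.1808×10^8 km.
The Hohmann ellipse has a_t = (r₁ + r₂)/2 = 4.34588×10^8 km.
Transfer time t = π√(a_t³/μ) = 7.81324×10^7 s.
The target's mean motion on its circular orbit is ω₂ = √(μ/r₂³) = 1.89311×10^-8 rad/s.
Angle swept by the target during transfer: ω₂·t = 1.47913 rad = 84.748°.
The spacecraft traverses 180° on the transfer ellipse, so the target must lead by 180° − 84.748° = 95.3°.

φ = 95.3°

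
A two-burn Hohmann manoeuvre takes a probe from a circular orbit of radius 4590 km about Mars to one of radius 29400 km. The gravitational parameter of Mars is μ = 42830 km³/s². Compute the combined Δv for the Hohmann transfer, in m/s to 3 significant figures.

Δv = 1540 m/s

Transfer-ellipse semi-major axis a_t = (r₁ + r₂)/2 = (4590 + 29400)/2 = 16995 km.
At r₁ the circular-orbit speed is v₁ = √(μ/r₁) = 3.055 km/s.
On the transfer ellipse at r₁, vis-viva gives v_p = √[μ(2/r₁ − 1/a_t)] = 4.018 km/s.
First burn Δv₁ = |v_p − v₁| = 0.9630 km/s.
At r₂, v₂ = √(μ/r₂) = 1.207 km/s.
Transfer-orbit speed at r₂: v_a = √[μ(2/r₂ − 1/a_t)] = 0.6273 km/s.
Second burn Δv₂ = |v₂ − v_a| = 0.5797 km/s.
Δv = Δv₁ + Δv₂ = 0.9630 + 0.5797 = 1.543 km/s.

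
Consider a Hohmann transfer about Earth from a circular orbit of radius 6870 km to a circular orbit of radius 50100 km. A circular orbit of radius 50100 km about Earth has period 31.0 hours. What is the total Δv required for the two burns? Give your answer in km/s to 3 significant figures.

Δv = 3.92 km/s

From Kepler's third law T² = 4π²r³/μ at r = 50100 km, T = 31.0 hours = 31.0 × 3600 s = 1.116×10^5 s: μ = 4π²r³/T² = 3.98607×10^5 km³/s².
Semi-major axis of the transfer orbit: a_t = (6870 + 50100)/2 = 28485 km.
At r₁ the circular-orbit speed is v₁ = √(μ/r₁) = 7.6172 km/s.
On the transfer ellipse at r₁, vis-viva gives v_p = √[μ(2/r₁ − 1/a_t)] = 10.102 km/s.
First burn Δv₁ = |v_p − v₁| = 2.485 km/s.
At r₂, v₂ = √(μ/r₂) = 2.82068 km/s.
Transfer-orbit speed at r₂: v_a = √[μ(2/r₂ − 1/a_t)] = 1.38524 km/s.
Second burn Δv₂ = |v₂ − v_a| = 1.435 km/s.
Δv = Δv₁ + Δv₂ = 2.485 + 1.435 = 3.920 km/s.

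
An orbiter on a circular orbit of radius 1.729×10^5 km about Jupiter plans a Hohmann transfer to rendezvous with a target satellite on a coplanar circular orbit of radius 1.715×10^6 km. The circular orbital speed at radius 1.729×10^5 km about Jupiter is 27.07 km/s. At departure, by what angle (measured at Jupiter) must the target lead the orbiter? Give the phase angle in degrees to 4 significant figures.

φ = 106.5°

From the circular-orbit relation v² = μ/r at r = 1.729×10^5 km: μ = v²r = (27.07)² × 1.729×10^5 = 1.26699×10^8 km³/s².
The Hohmann ellipse has a_t = (r₁ + r₂)/2 = 9.4395×10^5 km.
The half-period of the transfer ellipse is t = π√(a_t³/μ) = 2.5597×10^5 s.
Target angular speed ω₂ = √(μ/r₂³) = 5.0118×10^-6 rad/s.
Angle swept by the target during transfer: ω₂·t = 1.2829 rad = 73.50°.
The orbiter traverses 180° on the transfer ellipse, so the target must lead by 180° − 73.50° = 106.5°.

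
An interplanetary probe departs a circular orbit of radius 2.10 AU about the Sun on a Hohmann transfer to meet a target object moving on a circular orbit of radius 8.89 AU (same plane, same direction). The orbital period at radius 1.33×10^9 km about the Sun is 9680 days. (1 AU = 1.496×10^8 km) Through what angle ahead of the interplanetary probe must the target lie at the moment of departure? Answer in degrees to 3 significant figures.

φ = 92.5°

From Kepler's third law T² = 4π²r³/μ at r = 1.33×10^9 km, T = 9680 days = 9680 × 86400 s = 8.36352×10^8 s: μ = 4π²r³/T² = 1.32781×10^11 km³/s².
In km: r₁ = 2.10 × 1.496×10^8 = 3.1416×10^8 km; r₂ = 8.89 × 1.496×10^8 = 1.329944×10^9 km.
Transfer-ellipse semi-major axis a_t = (r₁ + r₂)/2 = (3.1416×10^8 + 1.329944×10^9)/2 = 8.22052×10^8 km.
The half-period of the transfer ellipse is t = π√(a_t³/μ) = 2.0320×10^8 s.
The target's mean motion on its circular orbit is ω₂ = √(μ/r₂³) = 7.5131×10^-9 rad/s.
Angle swept by the target during transfer: ω₂·t = 1.5267 rad = 87.47°.
Arrival is 180° from departure on the ellipse, so φ = 180° − 87.47° = 92.5°.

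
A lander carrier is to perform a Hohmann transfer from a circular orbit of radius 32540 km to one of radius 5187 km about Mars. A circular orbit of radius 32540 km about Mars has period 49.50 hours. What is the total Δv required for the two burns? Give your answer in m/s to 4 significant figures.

From Kepler's third law T² = 4π²r³/μ at r = 32540 km, T = 49.50 hours = 49.50 × 3600 s = 1.782×10^5 s: μ = 4π²r³/T² = 42834.8 km³/s².
Transfer-ellipse semi-major axis a_t = (r₁ + r₂)/2 = (32540 + 5187)/2 = 18863.5 km.
At r₁ the circular-orbit speed is v₁ = √(μ/r₁) = 1.1473 km/s.
On the transfer ellipse at r₁, vis-viva gives v_a = √[μ(2/r₁ − 1/a_t)] = 0.60164 km/s.
First burn Δv₁ = |v_a − v₁| = 0.5457 km/s.
Circular speed at r₂: v₂ = √(μ/r₂) = 2.8737 km/s.
Transfer-orbit speed at r₂: v_p = √[μ(2/r₂ − 1/a_t)] = 3.7743 km/s.
Second burn Δv₂ = |v₂ − v_p| = 0.9006 km/s.
Total Δv = Δv₁ + Δv₂ = 1.446 km/s.

Δv = 1446 m/s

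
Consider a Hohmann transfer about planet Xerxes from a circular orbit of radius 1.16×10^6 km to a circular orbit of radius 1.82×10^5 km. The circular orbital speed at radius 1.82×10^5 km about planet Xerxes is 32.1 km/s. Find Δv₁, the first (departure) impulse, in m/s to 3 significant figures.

Δv₁ = 6090 m/s

From the circular-orbit relation v² = μ/r at r = 1.82×10^5 km: μ = v²r = (32.1)² × 1.82×10^5 = 1.87535×10^8 km³/s².
The Hohmann ellipse has a_t = (r₁ + r₂)/2 = 6.710×10^5 km.
Circular speed at r = 1.160×10^6 km: v_c = √(μ/r) = 12.715 km/s.
Transfer-orbit speed at the same r (vis-viva, a = a_t): v_t = √[μ(2/r − 1/a_t)] = 6.6220 km/s.
Δv₁ = |v_t − v_c| = |6.6220 − 12.715| = 6.093 km/s.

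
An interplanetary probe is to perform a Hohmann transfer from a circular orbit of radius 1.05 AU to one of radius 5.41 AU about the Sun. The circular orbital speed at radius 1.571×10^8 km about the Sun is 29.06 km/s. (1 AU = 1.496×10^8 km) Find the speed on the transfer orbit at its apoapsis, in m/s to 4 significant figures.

v = 7300 m/s

From the circular-orbit relation v² = μ/r at r = 1.571×10^8 km: μ = v²r = (29.06)² × 1.571×10^8 = 1.32668×10^11 km³/s².
In km: r₁ = 1.05 × 1.496×10^8 = 1.5708×10^8 km; r₂ = 5.41 × 1.496×10^8 = 8.09336×10^8 km.
Transfer-ellipse semi-major axis a_t = (r₁ + r₂)/2 = (1.5708×10^8 + 8.09336×10^8)/2 = 4.83208×10^8 km.
The apoapsis of the transfer ellipse is at r = 8.09336×10^8 km.
Vis-viva: v = √[μ(2/r − 1/a_t)] = √[1.32668×10^11 × (2/8.09336×10^8 − 1/4.83208×10^8)] = 7.300 km/s.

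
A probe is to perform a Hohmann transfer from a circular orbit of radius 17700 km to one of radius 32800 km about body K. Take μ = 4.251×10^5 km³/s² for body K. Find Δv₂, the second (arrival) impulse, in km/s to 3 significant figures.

Δv₂ = 0.586 km/s

Semi-major axis of the transfer orbit: a_t = (17700 + 32800)/2 = 25250 km.
On the circular orbit at r = 32800 km, v_c = √(μ/r) = 3.60005 km/s.
Vis-viva on the transfer ellipse at r = 32800 km gives v_t = √[μ(2/r − 1/a_t)] = 3.01415 km/s.
Δv₂ = |v_t − v_c| = |3.01415 − 3.60005| = 0.5859 km/s.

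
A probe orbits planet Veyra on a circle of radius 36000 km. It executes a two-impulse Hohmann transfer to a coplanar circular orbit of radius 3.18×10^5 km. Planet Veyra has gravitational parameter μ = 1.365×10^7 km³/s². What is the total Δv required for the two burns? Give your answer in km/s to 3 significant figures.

Δv = 10.2 km/s

The Hohmann ellipse has a_t = (r₁ + r₂)/2 = 1.770×10^5 km.
Circular speed at r₁: v₁ = √(μ/r₁) = √(1.365×10^7/36000) = 19.4722 km/s.
Transfer-orbit speed at r₁ (vis-viva): v_p = √[μ(2/r₁ − 1/a_t)] = 26.1001 km/s.
First burn Δv₁ = |v_p − v₁| = 6.6279 km/s.
At r₂, v₂ = √(μ/r₂) = 6.552 km/s.
Transfer-orbit speed at r₂: v_a = √[μ(2/r₂ − 1/a_t)] = 2.955 km/s.
Second burn Δv₂ = |v₂ − v_a| = 3.5970 km/s.
Total Δv = Δv₁ + Δv₂ = 10.22 km/s.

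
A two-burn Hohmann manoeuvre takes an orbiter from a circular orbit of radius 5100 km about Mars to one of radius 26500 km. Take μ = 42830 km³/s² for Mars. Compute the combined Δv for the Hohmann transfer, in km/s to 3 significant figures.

Δv = 1.40 km/s

Semi-major axis of the transfer orbit: a_t = (5100 + 26500)/2 = 15800 km.
Circular speed at r₁: v₁ = √(μ/r₁) = √(42830/5100) = 2.8979 km/s.
Transfer-orbit speed at r₁ (vis-viva equation): v_p = √[μ(2/r₁ − 1/a_t)] = 3.7530 km/s.
First burn Δv₁ = |v_p − v₁| = 0.8551 km/s.
Circular speed at r₂: v₂ = √(μ/r₂) = 1.2713 km/s.
Transfer-orbit speed at r₂: v_a = √[μ(2/r₂ − 1/a_t)] = 0.72228 km/s.
Second burn Δv₂ = |v₂ − v_a| = 0.5490 km/s.
Δv = Δv₁ + Δv₂ = 0.8551 + 0.5490 = 1.404 km/s.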